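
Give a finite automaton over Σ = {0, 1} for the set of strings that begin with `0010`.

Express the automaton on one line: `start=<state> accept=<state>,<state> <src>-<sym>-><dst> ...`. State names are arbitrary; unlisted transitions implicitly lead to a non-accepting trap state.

start=q0 accept=q4 q0-0->q1 q0-1->q5 q1-0->q2 q1-1->q5 q2-0->q5 q2-1->q3 q3-0->q4 q3-1->q5 q4-0->q4 q4-1->q4 q5-0->q5 q5-1->q5

Check the first 4 symbols one by one: q0 through q3 record how many have matched `0010` so far; any wrong symbol goes to the dead state q5. After all 4 match we enter the accepting sink q4.
        0   1  
>  q0   q1  q5 
   q1   q2  q5 
   q2   q5  q3 
   q3   q4  q5 
 * q4   q4  q4 
   q5   q5  q5 
(> = start, * = accepting)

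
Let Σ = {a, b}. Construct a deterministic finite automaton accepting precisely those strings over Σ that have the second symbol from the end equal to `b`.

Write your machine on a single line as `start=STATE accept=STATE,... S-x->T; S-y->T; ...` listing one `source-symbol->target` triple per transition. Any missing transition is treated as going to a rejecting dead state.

start=q0; accept=q5,q6; q0-a->q1; q0-b->q2; q1-a->q3; q1-b->q4; q2-a->q5; q2-b->q6; q3-a->q3; q3-b->q4; q4-a->q5; q4-b->q6; q5-a->q3; q5-b->q4; q6-a->q5; q6-b->q6

Because acceptance depends on a position counted from the end, the machine has to buffer the most recent 2 symbols. Make each state the string of the last up-to-2 symbols read; on input `x` shift the window left and append `x`. Accept when the buffered window has length 2 and begins with `b`.
With 7 states:
        a   b  
>  q0   q1  q2 
   q1   q3  q4 
   q2   q5  q6 
   q3   q3  q4 
   q4   q5  q6 
 * q5   q3  q4 
 * q6   q5  q6 
(> = start, * = accepting)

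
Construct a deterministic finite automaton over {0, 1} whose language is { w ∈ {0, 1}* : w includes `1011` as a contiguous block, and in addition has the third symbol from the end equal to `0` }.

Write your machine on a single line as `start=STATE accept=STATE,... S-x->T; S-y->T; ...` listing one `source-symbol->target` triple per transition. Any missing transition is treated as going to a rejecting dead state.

Handle the two conditions separately and then intersect. One (5 states) tracks whether and how much of `1011` has been seen; the other (15 states) tracks the last 3 symbols read. Each combined state is a pair, one component from each; accept when both components accept.
          0    1  
>  q0     q1   q2 
   q1     q3   q4 
   q2     q5   q6 
   q3     q7   q8 
   q4     q9  q10 
   q5    q11  q12 
   q6    q13  q14 
   q7     q7   q8 
   q8     q9  q10 
   q9    q11  q12 
   q10   q13  q14 
   q11    q7   q8 
   q12    q9  q15 
   q13   q11  q12 
   q14   q13  q14 
 * q15   q16  q17 
   q16   q18  q19 
   q17   q16  q17 
   q18   q20  q21 
   q19   q22  q15 
 * q20   q20  q21 
 * q21   q22  q15 
 * q22   q18  q19 
(> = start, * = accepting)

start=q0; accept=q15,q20,q21,q22; q0-0->q1; q0-1->q2; q1-0->q3; q1-1->q4; q2-0->q5; q2-1->q6; q3-0->q7; q3-1->q8; q4-0->q9; q4-1->q10; q5-0->q11; q5-1->q12; q6-0->q13; q6-1->q14; q7-0->q7; q7-1->q8; q8-0->q9; q8-1->q10; q9-0->q11; q9-1->q12; q10-0->q13; q10-1->q14; q11-0->q7; q11-1->q8; q12-0->q9; q12-1->q15; q13-0->q11; q13-1->q12; q14-0->q13; q14-1->q14; q15-0->q16; q15-1->q17; q16-0->q18; q16-1->q19; q17-0->q16; q17-1->q17; q18-0->q20; q18-1->q21; q19-0->q22; q19-1->q15; q20-0->q20; q20-1->q21; q21-0->q22; q21-1->q15; q22-0->q18; q22-1->q19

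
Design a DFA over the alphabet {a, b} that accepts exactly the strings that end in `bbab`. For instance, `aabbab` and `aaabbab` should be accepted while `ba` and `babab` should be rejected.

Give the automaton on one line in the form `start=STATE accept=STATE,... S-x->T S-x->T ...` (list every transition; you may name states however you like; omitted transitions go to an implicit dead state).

Remember how much of `bbab` the current input suffix matches. State S0 means no match yet; S1 means the last symbol is `b`; S2 means the last 2 symbols are `bb`; S3 means the last 3 symbols are `bba`; S4 means the last 4 symbols are `bbab`. Only S4 accepts. On a mismatch, fall back to the longest proper suffix that is still a prefix of `bbab`.
        a   b  
>  S0   S0  S1 
   S1   S0  S2 
   S2   S3  S2 
   S3   S0  S4 
 * S4   S0  S2 
(> = start, * = accepting)

start=S0 accept=S4 S0-a->S0 S0-b->S1 S1-a->S0 S1-b->S2 S2-a->S3 S2-b->S2 S3-a->S0 S3-b->S4 S4-a->S0 S4-b->S2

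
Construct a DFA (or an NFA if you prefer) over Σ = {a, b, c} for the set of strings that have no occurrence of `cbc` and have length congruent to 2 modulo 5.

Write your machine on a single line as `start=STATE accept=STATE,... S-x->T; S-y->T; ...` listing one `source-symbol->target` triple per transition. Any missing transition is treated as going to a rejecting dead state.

start=q0; accept=q3,q4,q5; q0-a->q1; q0-b->q1; q0-c->q2; q1-a->q3; q1-b->q3; q1-c->q4; q2-a->q3; q2-b->q5; q2-c->q4; q3-a->q6; q3-b->q6; q3-c->q7; q4-a->q6; q4-b->q8; q4-c->q7; q5-a->q6; q5-b->q6; q5-c->q9; q6-a->q10; q6-b->q10; q6-c->q11; q7-a->q10; q7-b->q12; q7-c->q11; q8-a->q10; q8-b->q10; q8-c->q9; q9-a->q9; q9-b->q9; q9-c->q9; q10-a->q0; q10-b->q0; q10-c->q13; q11-a->q0; q11-b->q14; q11-c->q13; q12-a->q0; q12-b->q0; q12-c->q9; q13-a->q1; q13-b->q15; q13-c->q2; q14-a->q1; q14-b->q1; q14-c->q9; q15-a->q3; q15-b->q3; q15-c->q9

Build one automaton per condition and run them in lockstep. The first has 4 states tracking partial matches of the forbidden pattern `cbc`; the second has 5 states tracking the input length modulo 5. A product state is a pair (one from each), accepting exactly when both do. After merging equivalent states the machine shrinks.
16 states suffice.
          a    b    c  
>  q0     q1   q1   q2 
   q1     q3   q3   q4 
   q2     q3   q5   q4 
 * q3     q6   q6   q7 
 * q4     q6   q8   q7 
 * q5     q6   q6   q9 
   q6    q10  q10  q11 
   q7    q10  q12  q11 
   q8    q10  q10   q9 
   q9     q9   q9   q9 
   q10    q0   q0  q13 
   q11    q0  q14  q13 
   q12    q0   q0   q9 
   q13    q1  q15   q2 
   q14    q1   q1   q9 
   q15    q3   q3   q9 
(> = start, * = accepting)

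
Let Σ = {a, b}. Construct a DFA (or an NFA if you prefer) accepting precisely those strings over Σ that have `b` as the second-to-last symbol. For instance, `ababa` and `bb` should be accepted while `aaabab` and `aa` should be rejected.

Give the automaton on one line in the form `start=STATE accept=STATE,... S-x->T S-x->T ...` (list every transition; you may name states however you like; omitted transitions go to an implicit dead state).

Because acceptance depends on a position counted from the end, the machine has to buffer the most recent 2 symbols. Make each state the string of the last up-to-2 symbols read; on input `x` shift the window left and append `x`. Accept when the buffered window has length 2 and begins with `b`.
With 7 states:
        a   b  
>  q0   q1  q2 
   q1   q3  q4 
   q2   q5  q6 
   q3   q3  q4 
   q4   q5  q6 
 * q5   q3  q4 
 * q6   q5  q6 
(> = start, * = accepting)

start=q0 accept=q5,q6 q0-a->q1 q0-b->q2 q1-a->q3 q1-b->q4 q2-a->q5 q2-b->q6 q3-a->q3 q3-b->q4 q4-a->q5 q4-b->q6 q5-a->q3 q5-b->q4 q6-a->q5 q6-b->q6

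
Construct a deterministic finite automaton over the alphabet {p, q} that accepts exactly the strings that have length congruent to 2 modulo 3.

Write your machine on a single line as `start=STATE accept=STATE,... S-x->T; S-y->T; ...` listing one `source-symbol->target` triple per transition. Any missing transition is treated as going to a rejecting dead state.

Count input length modulo 3: every symbol advances one step around the cycle s0 → s1 → s2 → s0. Accept at s2.
With 3 states:
        p   q  
>  s0   s1  s1 
   s1   s2  s2 
 * s2   s0  s0 
(> = start, * = accepting)

start=s0; accept=s2; s0-p->s1; s0-q->s1; s1-p->s2; s1-q->s2; s2-p->s0; s2-q->s0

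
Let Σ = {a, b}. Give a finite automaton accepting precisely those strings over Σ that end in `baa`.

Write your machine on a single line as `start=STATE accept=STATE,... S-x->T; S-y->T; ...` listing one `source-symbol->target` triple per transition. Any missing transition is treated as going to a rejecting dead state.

Let each state record the length of the longest suffix of the input read so far that is also a prefix of `baa`. q1 means the last symbol is `b`; q2 means the last 2 symbols are `ba`; q3 means the last 3 symbols are `baa`. Accept only at q3, where the string currently ends in `baa`.
With 4 states:
        a   b  
>  q0   q0  q1 
   q1   q2  q1 
   q2   q3  q1 
 * q3   q0  q1 
(> = start, * = accepting)

start=q0; accept=q3; q0-a->q0; q0-b->q1; q1-a->q2; q1-b->q1; q2-a->q3; q2-b->q1; q3-a->q0; q3-b->q1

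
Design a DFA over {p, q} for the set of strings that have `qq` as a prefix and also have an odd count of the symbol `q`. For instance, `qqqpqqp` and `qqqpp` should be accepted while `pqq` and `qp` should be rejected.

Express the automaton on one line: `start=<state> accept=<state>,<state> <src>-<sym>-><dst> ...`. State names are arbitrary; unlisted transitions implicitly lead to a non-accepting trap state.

Handle the two conditions separately and then intersect. One (4 states) tracks whether the input so far still matches the prefix `qq`; the other (2 states) tracks the count of `q`s modulo 2. Each combined state is a pair, one component from each; accept when both components accept. Minimizing collapses redundant product states.
A 5-state machine:
        p   q  
>  s0   s1  s2 
   s1   s1  s1 
   s2   s1  s3 
   s3   s3  s4 
 * s4   s4  s3 
(> = start, * = accepting)

start=s0 accept=s4 s0-p->s1 s0-q->s2 s1-p->s1 s1-q->s1 s2-p->s1 s2-q->s3 s3-p->s3 s3-q->s4 s4-p->s4 s4-q->s3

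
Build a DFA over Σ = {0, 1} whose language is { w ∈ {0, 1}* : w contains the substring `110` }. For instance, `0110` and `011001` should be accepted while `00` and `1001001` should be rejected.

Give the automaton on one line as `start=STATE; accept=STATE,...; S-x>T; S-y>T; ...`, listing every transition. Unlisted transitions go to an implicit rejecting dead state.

start=s0; accept=s3; s0-0>s0; s0-1>s1; s1-0>s0; s1-1>s2; s2-0>s3; s2-1>s2; s3-0>s3; s3-1>s3

Track how much of `110` has been matched so far: state s0 is no progress, s3 is the absorbing accept state reached once `110` has occurred. Intermediate states record partial matches; on a mismatch, fall back to the longest reusable overlap.
        0   1  
>  s0   s0  s1 
   s1   s0  s2 
   s2   s3  s2 
 * s3   s3  s3 
(> = start, * = accepting)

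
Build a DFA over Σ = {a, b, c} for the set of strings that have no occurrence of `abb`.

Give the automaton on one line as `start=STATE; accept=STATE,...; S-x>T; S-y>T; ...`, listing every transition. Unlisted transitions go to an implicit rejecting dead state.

This is the complement of 'contains `abb`'. Use the same substring-matching states — s0 through s3 holding how much of `abb` has just been matched — but flip the accepting set: everything except the trap s3 accepts.
4 states suffice.
        a   b   c  
>* s0   s1  s0  s0 
 * s1   s1  s2  s0 
 * s2   s1  s3  s0 
   s3   s3  s3  s3 
(> = start, * = accepting)

start=s0; accept=s0,s1,s2; s0-a>s1; s0-b>s0; s0-c>s0; s1-a>s1; s1-b>s2; s1-c>s0; s2-a>s1; s2-b>s3; s2-c>s0; s3-a>s3; s3-b>s3; s3-c>s3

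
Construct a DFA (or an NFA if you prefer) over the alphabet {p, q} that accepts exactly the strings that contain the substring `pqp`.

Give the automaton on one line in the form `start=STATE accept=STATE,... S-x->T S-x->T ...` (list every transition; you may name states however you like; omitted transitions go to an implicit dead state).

start=A accept=D A-p->B A-q->A B-p->B B-q->C C-p->D C-q->A D-p->D D-q->D

Track how much of `pqp` has been matched so far: state A is no progress, D is the absorbing accept state reached once `pqp` has occurred. Intermediate states record partial matches; on a mismatch, fall back to the longest reusable overlap.
With 4 states:
       p  q 
>  A   B  A 
   B   B  C 
   C   D  A 
 * D   D  D 
(> = start, * = accepting)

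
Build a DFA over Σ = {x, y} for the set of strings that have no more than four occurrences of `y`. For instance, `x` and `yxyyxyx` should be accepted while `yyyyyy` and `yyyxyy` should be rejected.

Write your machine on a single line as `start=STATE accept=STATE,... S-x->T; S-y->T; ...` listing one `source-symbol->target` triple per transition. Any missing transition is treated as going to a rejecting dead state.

start=s0; accept=s0,s1,s2,s3,s4; s0-x->s0; s0-y->s1; s1-x->s1; s1-y->s2; s2-x->s2; s2-y->s3; s3-x->s3; s3-y->s4; s4-x->s4; s4-y->s5; s5-x->s5; s5-y->s5

Count `y`s, saturating at 5: states s0 through s4 mean 0 through 4 `y`s seen; s5 means more than 4. Each `y` increments (capped at s5); other symbols loop. Accept from {s0, s1, s2, s3, s4}.
        x   y  
>* s0   s0  s1 
 * s1   s1  s2 
 * s2   s2  s3 
 * s3   s3  s4 
 * s4   s4  s5 
   s5   s5  s5 
(> = start, * = accepting)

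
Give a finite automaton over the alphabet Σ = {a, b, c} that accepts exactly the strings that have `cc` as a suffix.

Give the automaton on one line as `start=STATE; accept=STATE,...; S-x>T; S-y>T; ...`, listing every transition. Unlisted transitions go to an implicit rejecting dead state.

start=q0; accept=q2; q0-a>q0; q0-b>q0; q0-c>q1; q1-a>q0; q1-b>q0; q1-c>q2; q2-a>q0; q2-b>q0; q2-c>q2

Let each state record the length of the longest suffix of the input read so far that is also a prefix of `cc`. q1 means the last symbol is `c`; q2 means the last 2 symbols are `cc`. Accept only at q2, where the string currently ends in `cc`.
A 3-state machine:
        a   b   c  
>  q0   q0  q0  q1 
   q1   q0  q0  q2 
 * q2   q0  q0  q2 
(> = start, * = accepting)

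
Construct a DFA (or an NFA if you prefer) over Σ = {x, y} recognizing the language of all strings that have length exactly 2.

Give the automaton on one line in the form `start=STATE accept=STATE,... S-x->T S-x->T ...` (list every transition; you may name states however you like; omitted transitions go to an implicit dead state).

start=A accept=C A-x->B A-y->B B-x->C B-y->C C-x->D C-y->D D-x->D D-y->D

We only need to distinguish lengths 0, 1, …, 2, and '>2'. Chain A → B → C → D on every symbol, with D looping. Accepting states: {C}.
       x  y 
>  A   B  B 
   B   C  C 
 * C   D  D 
   D   D  D 
(> = start, * = accepting)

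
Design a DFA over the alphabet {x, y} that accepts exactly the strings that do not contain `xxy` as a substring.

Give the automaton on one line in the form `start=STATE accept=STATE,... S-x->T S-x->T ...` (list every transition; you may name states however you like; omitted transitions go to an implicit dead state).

start=s0 accept=s0,s1,s2 s0-x->s1 s0-y->s0 s1-x->s2 s1-y->s0 s2-x->s2 s2-y->s3 s3-x->s3 s3-y->s3

This is the complement of 'contains `xxy`'. Use the same substring-matching states — s0 through s3 holding how much of `xxy` has just been matched — but flip the accepting set: everything except the trap s3 accepts.
With 4 states:
        x   y  
>* s0   s1  s0 
 * s1   s2  s0 
 * s2   s2  s3 
   s3   s3  s3 
(> = start, * = accepting)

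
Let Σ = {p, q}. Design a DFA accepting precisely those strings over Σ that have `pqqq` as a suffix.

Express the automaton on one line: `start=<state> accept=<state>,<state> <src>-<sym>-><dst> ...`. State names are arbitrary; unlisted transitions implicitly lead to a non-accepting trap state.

Let each state record the length of the longest suffix of the input read so far that is also a prefix of `pqqq`. s1 means the last symbol is `p`; s2 means the last 2 symbols are `pq`; s3 means the last 3 symbols are `pqq`; s4 means the last 4 symbols are `pqqq`. Accept only at s4, where the string currently ends in `pqqq`.
A 5-state machine:
        p   q  
>  s0   s1  s0 
   s1   s1  s2 
   s2   s1  s3 
   s3   s1  s4 
 * s4   s1  s0 
(> = start, * = accepting)

start=s0 accept=s4 s0-p->s1 s0-q->s0 s1-p->s1 s1-q->s2 s2-p->s1 s2-q->s3 s3-p->s1 s3-q->s4 s4-p->s1 s4-q->s0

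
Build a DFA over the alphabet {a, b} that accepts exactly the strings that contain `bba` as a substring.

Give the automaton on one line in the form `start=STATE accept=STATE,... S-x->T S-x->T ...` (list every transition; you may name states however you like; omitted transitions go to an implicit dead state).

start=q0 accept=q3 q0-a->q0 q0-b->q1 q1-a->q0 q1-b->q2 q2-a->q3 q2-b->q2 q3-a->q3 q3-b->q3

States q0..q2 record the length of the longest prefix of `bba` that matches the current input suffix. Reaching q3 means `bba` has been seen, and we stay there forever. Accept from q3.
        a   b  
>  q0   q0  q1 
   q1   q0  q2 
   q2   q3  q2 
 * q3   q3  q3 
(> = start, * = accepting)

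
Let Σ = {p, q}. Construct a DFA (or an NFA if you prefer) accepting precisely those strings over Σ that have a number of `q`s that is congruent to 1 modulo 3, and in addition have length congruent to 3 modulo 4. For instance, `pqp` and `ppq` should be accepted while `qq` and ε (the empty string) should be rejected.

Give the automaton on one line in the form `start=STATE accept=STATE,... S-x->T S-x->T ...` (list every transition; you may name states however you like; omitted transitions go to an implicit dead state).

start=S0 accept=S7 S0-p->S1 S0-q->S2 S1-p->S3 S1-q->S4 S2-p->S4 S2-q->S5 S3-p->S6 S3-q->S7 S4-p->S7 S4-q->S8 S5-p->S8 S5-q->S6 S6-p->S0 S6-q->S9 S7-p->S9 S7-q->S10 S8-p->S10 S8-q->S0 S9-p->S2 S9-q->S11 S10-p->S11 S10-q->S1 S11-p->S5 S11-q->S3

Build one automaton per condition and run them in lockstep. The first has 3 states tracking the count of `q`s modulo 3; the second has 4 states tracking the input length modulo 4. A product state is a pair (one from each), accepting exactly when both do.
          p    q  
>  S0     S1   S2 
   S1     S3   S4 
   S2     S4   S5 
   S3     S6   S7 
   S4     S7   S8 
   S5     S8   S6 
   S6     S0   S9 
 * S7     S9  S10 
   S8    S10   S0 
   S9     S2  S11 
   S10   S11   S1 
   S11    S5   S3 
(> = start, * = accepting)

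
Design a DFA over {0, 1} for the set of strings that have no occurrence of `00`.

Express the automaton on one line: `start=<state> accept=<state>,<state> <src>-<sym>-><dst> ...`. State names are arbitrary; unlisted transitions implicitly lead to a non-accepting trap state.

start=s0 accept=s0,s1 s0-0->s1 s0-1->s0 s1-0->s2 s1-1->s0 s2-0->s2 s2-1->s2

This is the complement of 'contains `00`'. Use the same substring-matching states — s0 through s2 holding how much of `00` has just been matched — but flip the accepting set: everything except the trap s2 accepts.
With 3 states:
        0   1  
>* s0   s1  s0 
 * s1   s2  s0 
   s2   s2  s2 
(> = start, * = accepting)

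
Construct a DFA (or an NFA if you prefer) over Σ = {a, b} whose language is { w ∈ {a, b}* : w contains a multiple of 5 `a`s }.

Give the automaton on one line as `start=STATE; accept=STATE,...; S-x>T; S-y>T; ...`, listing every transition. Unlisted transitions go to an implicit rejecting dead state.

start=s0; accept=s0; s0-a>s1; s0-b>s0; s1-a>s2; s1-b>s1; s2-a>s3; s2-b>s2; s3-a>s4; s3-b>s3; s4-a>s0; s4-b>s4

Keep the running count of `a`s modulo 5: each `a` advances along the cycle s0 → s1 → s2 → s3 → s4 → s0 while other symbols loop. Accept at s0.
        a   b  
>* s0   s1  s0 
   s1   s2  s1 
   s2   s3  s2 
   s3   s4  s3 
   s4   s0  s4 
(> = start, * = accepting)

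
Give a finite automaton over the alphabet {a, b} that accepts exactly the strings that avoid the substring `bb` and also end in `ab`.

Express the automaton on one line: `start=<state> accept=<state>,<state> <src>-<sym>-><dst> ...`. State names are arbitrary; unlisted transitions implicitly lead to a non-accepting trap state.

Run two small machines in parallel and take their product. The first has 3 states tracking partial matches of the forbidden pattern `bb`; the second has 3 states tracking how much of the suffix `ab` has currently been matched. A product state is a pair (one from each), accepting exactly when both do.
7 states suffice.
        a   b  
>  q0   q1  q2 
   q1   q1  q3 
   q2   q1  q4 
 * q3   q1  q4 
   q4   q5  q4 
   q5   q5  q6 
   q6   q5  q4 
(> = start, * = accepting)

start=q0 accept=q3 q0-a->q1 q0-b->q2 q1-a->q1 q1-b->q3 q2-a->q1 q2-b->q4 q3-a->q1 q3-b->q4 q4-a->q5 q4-b->q4 q5-a->q5 q5-b->q6 q6-a->q5 q6-b->q4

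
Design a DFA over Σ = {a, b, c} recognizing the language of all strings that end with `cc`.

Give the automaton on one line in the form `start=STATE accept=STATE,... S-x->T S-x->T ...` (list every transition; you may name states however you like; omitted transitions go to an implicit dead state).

Let each state record the length of the longest suffix of the input read so far that is also a prefix of `cc`. S1 means the last symbol is `c`; S2 means the last 2 symbols are `cc`. Accept only at S2, where the string currently ends in `cc`.
3 states suffice.
        a   b   c  
>  S0   S0  S0  S1 
   S1   S0  S0  S2 
 * S2   S0  S0  S2 
(> = start, * = accepting)

start=S0 accept=S2 S0-a->S0 S0-b->S0 S0-c->S1 S1-a->S0 S1-b->S0 S1-c->S2 S2-a->S0 S2-b->S0 S2-c->S2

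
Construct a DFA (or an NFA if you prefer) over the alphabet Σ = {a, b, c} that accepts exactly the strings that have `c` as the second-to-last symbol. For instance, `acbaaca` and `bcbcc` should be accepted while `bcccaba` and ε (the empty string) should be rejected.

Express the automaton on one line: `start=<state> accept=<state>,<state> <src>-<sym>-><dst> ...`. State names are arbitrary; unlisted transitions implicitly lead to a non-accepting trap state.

A DFA must remember the last 2 symbols (since which symbol is second-to-last isn't known until the input ends). Use one state per possible window of the last ≤2 symbols; accept from those whose window starts with `c`.
          a    b    c  
>  s0     s1   s2   s3 
   s1     s4   s5   s6 
   s2     s7   s8   s9 
   s3    s10  s11  s12 
   s4     s4   s5   s6 
   s5     s7   s8   s9 
   s6    s10  s11  s12 
   s7     s4   s5   s6 
   s8     s7   s8   s9 
   s9    s10  s11  s12 
 * s10    s4   s5   s6 
 * s11    s7   s8   s9 
 * s12   s10  s11  s12 
(> = start, * = accepting)

start=s0 accept=s10,s11,s12 s0-a->s1 s0-b->s2 s0-c->s3 s1-a->s4 s1-b->s5 s1-c->s6 s2-a->s7 s2-b->s8 s2-c->s9 s3-a->s10 s3-b->s11 s3-c->s12 s4-a->s4 s4-b->s5 s4-c->s6 s5-a->s7 s5-b->s8 s5-c->s9 s6-a->s10 s6-b->s11 s6-c->s12 s7-a->s4 s7-b->s5 s7-c->s6 s8-a->s7 s8-b->s8 s8-c->s9 s9-a->s10 s9-b->s11 s9-c->s12 s10-a->s4 s10-b->s5 s10-c->s6 s11-a->s7 s11-b->s8 s11-c->s9 s12-a->s10 s12-b->s11 s12-c->s12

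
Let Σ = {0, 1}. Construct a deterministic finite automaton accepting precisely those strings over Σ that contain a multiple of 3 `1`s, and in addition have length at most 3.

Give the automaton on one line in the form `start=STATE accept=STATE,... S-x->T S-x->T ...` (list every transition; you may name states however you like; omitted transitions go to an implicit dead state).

start=q0 accept=q0,q1,q3,q6 q0-0->q1 q0-1->q2 q1-0->q3 q1-1->q4 q2-0->q4 q2-1->q5 q3-0->q6 q3-1->q4 q4-0->q4 q4-1->q4 q5-0->q4 q5-1->q6 q6-0->q4 q6-1->q4

Run two small machines in parallel and take their product. The first has 3 states tracking the count of `1`s modulo 3; the second has 5 states tracking the input length, saturating at 4. A product state is a pair (one from each), accepting exactly when both do. After merging equivalent states the machine shrinks.
        0   1  
>* q0   q1  q2 
 * q1   q3  q4 
   q2   q4  q5 
 * q3   q6  q4 
   q4   q4  q4 
   q5   q4  q6 
 * q6   q4  q4 
(> = start, * = accepting)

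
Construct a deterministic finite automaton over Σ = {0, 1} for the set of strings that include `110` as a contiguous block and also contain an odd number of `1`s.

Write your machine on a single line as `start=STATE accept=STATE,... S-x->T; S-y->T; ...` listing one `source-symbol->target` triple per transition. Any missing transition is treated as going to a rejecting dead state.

start=S0; accept=S7; S0-0->S0; S0-1->S1; S1-0->S2; S1-1->S3; S2-0->S2; S2-1->S4; S3-0->S5; S3-1->S6; S4-0->S0; S4-1->S6; S5-0->S5; S5-1->S7; S6-0->S7; S6-1->S3; S7-0->S7; S7-1->S5

Run two small machines in parallel and take their product. The first has 4 states tracking whether and how much of `110` has been seen; the second has 2 states tracking the count of `1`s modulo 2. A product state is a pair (one from each), accepting exactly when both do.
        0   1  
>  S0   S0  S1 
   S1   S2  S3 
   S2   S2  S4 
   S3   S5  S6 
   S4   S0  S6 
   S5   S5  S7 
   S6   S7  S3 
 * S7   S7  S5 
(> = start, * = accepting)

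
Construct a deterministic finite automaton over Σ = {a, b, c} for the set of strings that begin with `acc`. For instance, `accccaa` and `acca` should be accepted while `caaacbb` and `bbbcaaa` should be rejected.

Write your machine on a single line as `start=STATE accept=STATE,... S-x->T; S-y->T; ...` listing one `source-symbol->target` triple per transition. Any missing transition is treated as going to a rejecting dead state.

start=q0; accept=q3; q0-a->q1; q0-b->q4; q0-c->q4; q1-a->q4; q1-b->q4; q1-c->q2; q2-a->q4; q2-b->q4; q2-c->q3; q3-a->q3; q3-b->q3; q3-c->q3; q4-a->q4; q4-b->q4; q4-c->q4

Check the first 3 symbols one by one: q0 through q2 record how many have matched `acc` so far; any wrong symbol goes to the dead state q4. After all 3 match we enter the accepting sink q3.
A 5-state machine:
        a   b   c  
>  q0   q1  q4  q4 
   q1   q4  q4  q2 
   q2   q4  q4  q3 
 * q3   q3  q3  q3 
   q4   q4  q4  q4 
(> = start, * = accepting)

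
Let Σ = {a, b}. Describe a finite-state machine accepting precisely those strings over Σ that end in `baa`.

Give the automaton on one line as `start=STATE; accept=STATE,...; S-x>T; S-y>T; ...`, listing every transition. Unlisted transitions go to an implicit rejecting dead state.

Let each state record the length of the longest suffix of the input read so far that is also a prefix of `baa`. q1 means the last symbol is `b`; q2 means the last 2 symbols are `ba`; q3 means the last 3 symbols are `baa`. Accept only at q3, where the string currently ends in `baa`.
A 4-state machine:
        a   b  
>  q0   q0  q1 
   q1   q2  q1 
   q2   q3  q1 
 * q3   q0  q1 
(> = start, * = accepting)

start=q0; accept=q3; q0-a>q0; q0-b>q1; q1-a>q2; q1-b>q1; q2-a>q3; q2-b>q1; q3-a>q0; q3-b>q1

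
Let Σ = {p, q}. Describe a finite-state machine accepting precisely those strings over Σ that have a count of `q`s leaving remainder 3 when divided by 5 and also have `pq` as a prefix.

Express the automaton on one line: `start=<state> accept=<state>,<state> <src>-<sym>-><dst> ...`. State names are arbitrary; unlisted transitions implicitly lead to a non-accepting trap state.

Build one automaton per condition and run them in lockstep. The first has 5 states tracking the count of `q`s modulo 5; the second has 4 states tracking whether the input so far still matches the prefix `pq`. A product state is a pair (one from each), accepting exactly when both do.
With 12 states:
       p  q 
>  A   B  C 
   B   D  E 
   C   C  F 
   D   D  C 
   E   E  G 
   F   F  H 
   G   G  I 
   H   H  J 
 * I   I  K 
   J   J  D 
   K   K  L 
   L   L  E 
(> = start, * = accepting)

start=A accept=I A-p->B A-q->C B-p->D B-q->E C-p->C C-q->F D-p->D D-q->C E-p->E E-q->G F-p->F F-q->H G-p->G G-q->I H-p->H H-q->J I-p->I I-q->K J-p->J J-q->D K-p->K K-q->L L-p->L L-q->E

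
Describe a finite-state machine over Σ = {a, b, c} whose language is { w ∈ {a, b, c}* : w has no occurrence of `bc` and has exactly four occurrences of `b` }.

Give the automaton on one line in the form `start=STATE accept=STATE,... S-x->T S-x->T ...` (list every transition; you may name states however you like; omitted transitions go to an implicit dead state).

Run two small machines in parallel and take their product. The first has 3 states tracking partial matches of the forbidden pattern `bc`; the second has 6 states tracking the count of `b`s, saturating at 5. A product state is a pair (one from each), accepting exactly when both do. Equivalent product states are then merged.
With 10 states:
        a   b   c  
>  q0   q0  q1  q0 
   q1   q2  q3  q4 
   q2   q2  q3  q2 
   q3   q5  q6  q4 
   q4   q4  q4  q4 
   q5   q5  q6  q5 
   q6   q7  q8  q4 
   q7   q7  q8  q7 
 * q8   q9  q4  q4 
 * q9   q9  q4  q9 
(> = start, * = accepting)

start=q0 accept=q8,q9 q0-a->q0 q0-b->q1 q0-c->q0 q1-a->q2 q1-b->q3 q1-c->q4 q2-a->q2 q2-b->q3 q2-c->q2 q3-a->q5 q3-b->q6 q3-c->q4 q4-a->q4 q4-b->q4 q4-c->q4 q5-a->q5 q5-b->q6 q5-c->q5 q6-a->q7 q6-b->q8 q6-c->q4 q7-a->q7 q7-b->q8 q7-c->q7 q8-a->q9 q8-b->q4 q8-c->q4 q9-a->q9 q9-b->q4 q9-c->q9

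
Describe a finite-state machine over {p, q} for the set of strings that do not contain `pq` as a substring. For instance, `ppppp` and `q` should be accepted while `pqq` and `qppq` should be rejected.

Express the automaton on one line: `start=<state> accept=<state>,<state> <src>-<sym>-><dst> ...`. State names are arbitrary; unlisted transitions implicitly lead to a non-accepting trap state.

start=s0 accept=s0,s1 s0-p->s1 s0-q->s0 s1-p->s1 s1-q->s2 s2-p->s2 s2-q->s2

This is the complement of 'contains `pq`'. Use the same substring-matching states — s0 through s2 holding how much of `pq` has just been matched — but flip the accepting set: everything except the trap s2 accepts.
With 3 states:
        p   q  
>* s0   s1  s0 
 * s1   s1  s2 
   s2   s2  s2 
(> = start, * = accepting)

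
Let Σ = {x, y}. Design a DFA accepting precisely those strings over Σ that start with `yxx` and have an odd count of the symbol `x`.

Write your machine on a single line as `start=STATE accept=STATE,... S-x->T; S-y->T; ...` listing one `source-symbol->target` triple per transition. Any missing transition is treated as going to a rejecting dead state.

Handle the two conditions separately and then intersect. One (5 states) tracks whether the input so far still matches the prefix `yxx`; the other (2 states) tracks the count of `x`s modulo 2. Each combined state is a pair, one component from each; accept when both components accept. Equivalent product states are then merged.
        x   y  
>  S0   S1  S2 
   S1   S1  S1 
   S2   S3  S1 
   S3   S4  S1 
   S4   S5  S4 
 * S5   S4  S5 
(> = start, * = accepting)

start=S0; accept=S5; S0-x->S1; S0-y->S2; S1-x->S1; S1-y->S1; S2-x->S3; S2-y->S1; S3-x->S4; S3-y->S1; S4-x->S5; S4-y->S4; S5-x->S4; S5-y->S5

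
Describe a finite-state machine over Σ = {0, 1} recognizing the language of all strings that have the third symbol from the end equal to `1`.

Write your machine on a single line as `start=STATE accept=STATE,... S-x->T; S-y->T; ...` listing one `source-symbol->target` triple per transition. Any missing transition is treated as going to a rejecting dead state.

start=q0; accept=q11,q12,q13,q14; q0-0->q1; q0-1->q2; q1-0->q3; q1-1->q4; q2-0->q5; q2-1->q6; q3-0->q7; q3-1->q8; q4-0->q9; q4-1->q10; q5-0->q11; q5-1->q12; q6-0->q13; q6-1->q14; q7-0->q7; q7-1->q8; q8-0->q9; q8-1->q10; q9-0->q11; q9-1->q12; q10-0->q13; q10-1->q14; q11-0->q7; q11-1->q8; q12-0->q9; q12-1->q10; q13-0->q11; q13-1->q12; q14-0->q13; q14-1->q14

Because acceptance depends on a position counted from the end, the machine has to buffer the most recent 3 symbols. Make each state the string of the last up-to-3 symbols read; on input `x` shift the window left and append `x`. Accept when the buffered window has length 3 and begins with `1`.
With 15 states:
          0    1  
>  q0     q1   q2 
   q1     q3   q4 
   q2     q5   q6 
   q3     q7   q8 
   q4     q9  q10 
   q5    q11  q12 
   q6    q13  q14 
   q7     q7   q8 
   q8     q9  q10 
   q9    q11  q12 
   q10   q13  q14 
 * q11    q7   q8 
 * q12    q9  q10 
 * q13   q11  q12 
 * q14   q13  q14 
(> = start, * = accepting)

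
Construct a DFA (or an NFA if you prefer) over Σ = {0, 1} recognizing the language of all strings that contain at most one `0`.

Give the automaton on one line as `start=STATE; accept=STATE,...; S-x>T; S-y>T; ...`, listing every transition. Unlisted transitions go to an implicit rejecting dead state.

Count `0`s, saturating at 2: state S0 means no `0` yet, S1 means one `0` seen, S2 means more than one. Each `0` increments (capped at S2); other symbols loop. Accept from {S0, S1}.
With 3 states:
        0   1  
>* S0   S1  S0 
 * S1   S2  S1 
   S2   S2  S2 
(> = start, * = accepting)

start=S0; accept=S0,S1; S0-0>S1; S0-1>S0; S1-0>S2; S1-1>S1; S2-0>S2; S2-1>S2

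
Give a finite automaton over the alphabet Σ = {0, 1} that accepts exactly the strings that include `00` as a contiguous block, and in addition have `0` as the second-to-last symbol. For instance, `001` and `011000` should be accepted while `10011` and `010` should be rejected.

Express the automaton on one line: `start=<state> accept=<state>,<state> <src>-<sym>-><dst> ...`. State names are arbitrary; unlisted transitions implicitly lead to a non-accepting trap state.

start=q0 accept=q3,q7 q0-0->q1 q0-1->q2 q1-0->q3 q1-1->q4 q2-0->q5 q2-1->q6 q3-0->q3 q3-1->q7 q4-0->q5 q4-1->q6 q5-0->q3 q5-1->q4 q6-0->q5 q6-1->q6 q7-0->q8 q7-1->q9 q8-0->q3 q8-1->q7 q9-0->q8 q9-1->q9

Handle the two conditions separately and then intersect. The first has 3 states tracking whether and how much of `00` has been seen; the second has 7 states tracking the last 2 symbols read. A product state is a pair (one from each), accepting exactly when both do.
        0   1  
>  q0   q1  q2 
   q1   q3  q4 
   q2   q5  q6 
 * q3   q3  q7 
   q4   q5  q6 
   q5   q3  q4 
   q6   q5  q6 
 * q7   q8  q9 
   q8   q3  q7 
   q9   q8  q9 
(> = start, * = accepting)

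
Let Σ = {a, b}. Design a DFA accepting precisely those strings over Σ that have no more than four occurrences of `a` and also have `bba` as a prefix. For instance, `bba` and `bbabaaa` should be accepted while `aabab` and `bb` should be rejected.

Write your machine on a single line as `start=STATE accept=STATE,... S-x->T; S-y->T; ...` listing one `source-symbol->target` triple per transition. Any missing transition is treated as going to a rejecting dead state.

Handle the two conditions separately and then intersect. One (6 states) tracks the count of `a`s, saturating at 5; the other (5 states) tracks whether the input so far still matches the prefix `bba`. Each combined state is a pair, one component from each; accept when both components accept. Equivalent product states are then merged.
8 states suffice.
        a   b  
>  s0   s1  s2 
   s1   s1  s1 
   s2   s1  s3 
   s3   s4  s1 
 * s4   s5  s4 
 * s5   s6  s5 
 * s6   s7  s6 
 * s7   s1  s7 
(> = start, * = accepting)

start=s0; accept=s4,s5,s6,s7; s0-a->s1; s0-b->s2; s1-a->s1; s1-b->s1; s2-a->s1; s2-b->s3; s3-a->s4; s3-b->s1; s4-a->s5; s4-b->s4; s5-a->s6; s5-b->s5; s6-a->s7; s6-b->s6; s7-a->s1; s7-b->s7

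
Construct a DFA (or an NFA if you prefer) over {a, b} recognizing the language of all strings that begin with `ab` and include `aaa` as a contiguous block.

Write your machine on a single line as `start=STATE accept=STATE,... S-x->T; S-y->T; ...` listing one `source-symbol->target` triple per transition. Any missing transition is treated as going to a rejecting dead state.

Handle the two conditions separately and then intersect. The first has 4 states tracking whether the input so far still matches the prefix `ab`; the second has 4 states tracking whether and how much of `aaa` has been seen. A product state is a pair (one from each), accepting exactly when both do.
        a   b  
>  s0   s1  s2 
   s1   s3  s4 
   s2   s5  s2 
   s3   s6  s2 
   s4   s7  s4 
   s5   s3  s2 
   s6   s6  s6 
   s7   s8  s4 
   s8   s9  s4 
 * s9   s9  s9 
(> = start, * = accepting)

start=s0; accept=s9; s0-a->s1; s0-b->s2; s1-a->s3; s1-b->s4; s2-a->s5; s2-b->s2; s3-a->s6; s3-b->s2; s4-a->s7; s4-b->s4; s5-a->s3; s5-b->s2; s6-a->s6; s6-b->s6; s7-a->s8; s7-b->s4; s8-a->s9; s8-b->s4; s9-a->s9; s9-b->s9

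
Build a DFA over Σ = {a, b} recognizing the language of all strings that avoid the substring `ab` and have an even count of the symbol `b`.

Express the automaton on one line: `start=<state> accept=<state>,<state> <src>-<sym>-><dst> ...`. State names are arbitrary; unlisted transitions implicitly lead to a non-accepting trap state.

Build one automaton per condition and run them in lockstep. One (3 states) tracks partial matches of the forbidden pattern `ab`; the other (2 states) tracks the count of `b`s modulo 2. Each combined state is a pair, one component from each; accept when both components accept. Minimizing collapses redundant product states.
With 4 states:
        a   b  
>* s0   s1  s2 
 * s1   s1  s3 
   s2   s3  s0 
   s3   s3  s3 
(> = start, * = accepting)

start=s0 accept=s0,s1 s0-a->s1 s0-b->s2 s1-a->s1 s1-b->s3 s2-a->s3 s2-b->s0 s3-a->s3 s3-b->s3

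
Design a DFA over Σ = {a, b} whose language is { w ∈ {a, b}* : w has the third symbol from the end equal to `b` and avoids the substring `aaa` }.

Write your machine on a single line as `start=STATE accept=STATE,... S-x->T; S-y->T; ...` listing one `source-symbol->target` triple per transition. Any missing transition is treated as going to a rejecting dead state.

Run two small machines in parallel and take their product. The first has 15 states tracking the last 3 symbols read; the second has 4 states tracking partial matches of the forbidden pattern `aaa`. A product state is a pair (one from each), accepting exactly when both do.
With 22 states:
          a    b  
>  q0     q1   q2 
   q1     q3   q4 
   q2     q5   q6 
   q3     q7   q8 
   q4     q9  q10 
   q5    q11  q12 
   q6    q13  q14 
   q7     q7  q15 
   q8     q9  q10 
   q9    q11  q12 
   q10   q13  q14 
 * q11    q7   q8 
 * q12    q9  q10 
 * q13   q11  q12 
 * q14   q13  q14 
   q15   q16  q17 
   q16   q18  q19 
   q17   q20  q21 
   q18    q7  q15 
   q19   q16  q17 
   q20   q18  q19 
   q21   q20  q21 
(> = start, * = accepting)

start=q0; accept=q11,q12,q13,q14; q0-a->q1; q0-b->q2; q1-a->q3; q1-b->q4; q2-a->q5; q2-b->q6; q3-a->q7; q3-b->q8; q4-a->q9; q4-b->q10; q5-a->q11; q5-b->q12; q6-a->q13; q6-b->q14; q7-a->q7; q7-b->q15; q8-a->q9; q8-b->q10; q9-a->q11; q9-b->q12; q10-a->q13; q10-b->q14; q11-a->q7; q11-b->q8; q12-a->q9; q12-b->q10; q13-a->q11; q13-b->q12; q14-a->q13; q14-b->q14; q15-a->q16; q15-b->q17; q16-a->q18; q16-b->q19; q17-a->q20; q17-b->q21; q18-a->q7; q18-b->q15; q19-a->q16; q19-b->q17; q20-a->q18; q20-b->q19; q21-a->q20; q21-b->q21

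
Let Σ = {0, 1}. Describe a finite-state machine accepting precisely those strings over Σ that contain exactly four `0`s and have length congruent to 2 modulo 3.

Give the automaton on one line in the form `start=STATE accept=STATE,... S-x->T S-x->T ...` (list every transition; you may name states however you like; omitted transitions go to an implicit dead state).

Run two small machines in parallel and take their product. One (6 states) tracks the count of `0`s, saturating at 5; the other (3 states) tracks the input length modulo 3. Each combined state is a pair, one component from each; accept when both components accept. Equivalent product states are then merged.
With 16 states:
          0    1  
>  q0     q1   q2 
   q1     q3   q4 
   q2     q4   q5 
   q3     q6   q7 
   q4     q7   q8 
   q5     q8   q0 
   q6     q9  q10 
   q7    q10  q11 
   q8    q11   q1 
   q9    q12  q13 
   q10   q13  q14 
   q11   q14   q3 
   q12   q12  q12 
 * q13   q12  q15 
   q14   q15   q6 
   q15   q12   q9 
(> = start, * = accepting)

start=q0 accept=q13 q0-0->q1 q0-1->q2 q1-0->q3 q1-1->q4 q2-0->q4 q2-1->q5 q3-0->q6 q3-1->q7 q4-0->q7 q4-1->q8 q5-0->q8 q5-1->q0 q6-0->q9 q6-1->q10 q7-0->q10 q7-1->q11 q8-0->q11 q8-1->q1 q9-0->q12 q9-1->q13 q10-0->q13 q10-1->q14 q11-0->q14 q11-1->q3 q12-0->q12 q12-1->q12 q13-0->q12 q13-1->q15 q14-0->q15 q14-1->q6 q15-0->q12 q15-1->q9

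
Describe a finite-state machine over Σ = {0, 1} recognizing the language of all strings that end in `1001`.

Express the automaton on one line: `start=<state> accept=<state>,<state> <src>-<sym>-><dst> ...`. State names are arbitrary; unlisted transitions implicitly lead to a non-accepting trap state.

Remember how much of `1001` the current input suffix matches. State q0 means no match yet; q1 means the last symbol is `1`; q2 means the last 2 symbols are `10`; q3 means the last 3 symbols are `100`; q4 means the last 4 symbols are `1001`. Only q4 accepts. On a mismatch, fall back to the longest proper suffix that is still a prefix of `1001`.
        0   1  
>  q0   q0  q1 
   q1   q2  q1 
   q2   q3  q1 
   q3   q0  q4 
 * q4   q2  q1 
(> = start, * = accepting)

start=q0 accept=q4 q0-0->q0 q0-1->q1 q1-0->q2 q1-1->q1 q2-0->q3 q2-1->q1 q3-0->q0 q3-1->q4 q4-0->q2 q4-1->q1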